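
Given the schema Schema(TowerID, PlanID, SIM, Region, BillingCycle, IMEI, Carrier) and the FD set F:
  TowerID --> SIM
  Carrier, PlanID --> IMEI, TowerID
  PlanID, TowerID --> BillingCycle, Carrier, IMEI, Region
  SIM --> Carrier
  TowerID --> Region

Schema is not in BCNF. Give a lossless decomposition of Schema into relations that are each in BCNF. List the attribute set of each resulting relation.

{BillingCycle, IMEI, PlanID, TowerID}; {Carrier, SIM}; {Region, SIM, TowerID}

Candidate keys of the original relation: {Carrier, PlanID}, {PlanID, SIM}, {PlanID, TowerID}.
Within {BillingCycle, Carrier, IMEI, PlanID, Region, SIM, TowerID}: {TowerID}⁺ ∩ {BillingCycle, Carrier, IMEI, PlanID, Region, SIM, TowerID} = {Carrier, Region, SIM, TowerID}, not the whole set, so TowerID --> Carrier, Region, SIM violates BCNF; decompose into {Carrier, Region, SIM, TowerID} and {BillingCycle, IMEI, PlanID, TowerID}.
Within {Carrier, Region, SIM, TowerID}: {SIM}⁺ ∩ {Carrier, Region, SIM, TowerID} = {Carrier, SIM}, not the whole set, so SIM --> Carrier violates BCNF; decompose into {Carrier, SIM} and {Region, SIM, TowerID}.
{Carrier, SIM}: every determinant is a superkey — BCNF.
{Region, SIM, TowerID}: every determinant is a superkey — BCNF.
{BillingCycle, IMEI, PlanID, TowerID}: every determinant is a superkey — BCNF.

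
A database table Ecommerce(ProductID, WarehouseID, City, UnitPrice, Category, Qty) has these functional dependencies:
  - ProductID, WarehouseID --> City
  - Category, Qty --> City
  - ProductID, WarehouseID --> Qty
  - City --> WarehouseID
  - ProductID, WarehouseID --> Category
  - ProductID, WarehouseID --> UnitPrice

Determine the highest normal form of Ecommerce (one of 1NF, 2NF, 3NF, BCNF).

3NF

Candidate keys: {Category, ProductID, Qty}, {City, ProductID}, {ProductID, WarehouseID}. Prime attributes: {Category, City, ProductID, Qty, WarehouseID}.
Category, Qty --> City: {Category, Qty}⁺ = {Category, City, Qty, WarehouseID}, which is not all of the attributes, so the left side is not a superkey — BCNF is violated.
Its right-hand attributes {City} are all prime, as are those of every other non-superkey FD — the relation is in 3NF.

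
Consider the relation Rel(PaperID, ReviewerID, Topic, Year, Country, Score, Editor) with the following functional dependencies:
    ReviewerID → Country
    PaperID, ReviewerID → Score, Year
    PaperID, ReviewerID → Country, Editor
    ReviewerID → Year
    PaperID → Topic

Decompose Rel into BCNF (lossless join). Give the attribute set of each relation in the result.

Candidate key of the original relation: {PaperID, ReviewerID}.
Within {Country, Editor, PaperID, ReviewerID, Score, Topic, Year}: {ReviewerID}⁺ ∩ {Country, Editor, PaperID, ReviewerID, Score, Topic, Year} = {Country, ReviewerID, Year}, not the whole set, so ReviewerID → Country, Year violates BCNF; decompose into {Country, ReviewerID, Year} and {Editor, PaperID, ReviewerID, Score, Topic}.
{Country, ReviewerID, Year}: every determinant is a superkey — BCNF.
Within {Editor, PaperID, ReviewerID, Score, Topic}: {PaperID}⁺ ∩ {Editor, PaperID, ReviewerID, Score, Topic} = {PaperID, Topic}, not the whole set, so PaperID → Topic violates BCNF; decompose into {PaperID, Topic} and {Editor, PaperID, ReviewerID, Score}.
{PaperID, Topic}: every determinant is a superkey — BCNF.
{Editor, PaperID, ReviewerID, Score}: every determinant is a superkey — BCNF.

{Country, ReviewerID, Year}; {Editor, PaperID, ReviewerID, Score}; {PaperID, Topic}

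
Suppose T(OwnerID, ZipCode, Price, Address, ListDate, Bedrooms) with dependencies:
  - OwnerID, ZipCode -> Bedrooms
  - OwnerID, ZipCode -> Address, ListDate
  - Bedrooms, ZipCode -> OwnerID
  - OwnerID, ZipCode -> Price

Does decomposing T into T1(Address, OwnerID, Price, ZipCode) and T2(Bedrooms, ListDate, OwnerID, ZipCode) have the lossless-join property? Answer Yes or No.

Yes

The shared attributes are {OwnerID, ZipCode} and {OwnerID, ZipCode}⁺ = {Address, Bedrooms, ListDate, OwnerID, Price, ZipCode}.
Since T1 ⊆ {Address, Bedrooms, ListDate, OwnerID, Price, ZipCode}, the intersection is a superkey of T1; the decomposition is lossless.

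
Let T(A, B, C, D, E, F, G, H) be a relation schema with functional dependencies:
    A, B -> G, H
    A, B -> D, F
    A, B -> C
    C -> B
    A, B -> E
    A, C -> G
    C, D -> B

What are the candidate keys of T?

{A, B}, {A, C}

{A} never appears on the right of any FD, so every key must include it.
Closure of {A, B} is {A, B, C, D, E, F, G, H}, the whole schema; {A, B} is a candidate key.
Closure of {A, C} is {A, B, C, D, E, F, G, H}, the whole schema; {A, C} is a candidate key.
Any other superkey properly contains one of these, so there are no further candidate keys.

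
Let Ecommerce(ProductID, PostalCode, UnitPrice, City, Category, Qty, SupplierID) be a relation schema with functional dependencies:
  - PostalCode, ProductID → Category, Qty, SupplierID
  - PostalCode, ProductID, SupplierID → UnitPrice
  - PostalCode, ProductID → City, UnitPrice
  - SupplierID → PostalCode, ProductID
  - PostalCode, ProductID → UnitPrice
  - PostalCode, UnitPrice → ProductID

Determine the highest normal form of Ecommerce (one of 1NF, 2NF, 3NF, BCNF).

Candidate keys: {PostalCode, ProductID}, {PostalCode, UnitPrice}, {SupplierID}. Prime attributes: {PostalCode, ProductID, SupplierID, UnitPrice}.
Each dependency's left side is a superkey — BCNF holds.

BCNF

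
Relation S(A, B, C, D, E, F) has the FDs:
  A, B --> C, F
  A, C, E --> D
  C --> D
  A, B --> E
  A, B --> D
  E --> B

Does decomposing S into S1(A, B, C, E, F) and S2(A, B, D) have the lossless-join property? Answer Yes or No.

Yes

The shared attributes are {A, B} and {A, B}⁺ = {A, B, C, D, E, F}.
This includes all of S1, so the common attributes are a superkey of S1 — the join is lossless.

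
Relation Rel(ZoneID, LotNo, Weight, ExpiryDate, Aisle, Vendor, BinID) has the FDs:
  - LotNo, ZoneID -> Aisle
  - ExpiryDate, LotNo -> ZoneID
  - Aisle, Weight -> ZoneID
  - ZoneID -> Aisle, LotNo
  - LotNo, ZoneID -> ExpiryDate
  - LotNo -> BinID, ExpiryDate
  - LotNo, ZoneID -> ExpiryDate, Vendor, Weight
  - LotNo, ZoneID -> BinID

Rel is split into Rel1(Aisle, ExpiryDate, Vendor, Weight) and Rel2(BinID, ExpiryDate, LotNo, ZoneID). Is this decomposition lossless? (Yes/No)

No

Rel1 ∩ Rel2 = {ExpiryDate}; its closure under F is {ExpiryDate}.
Rel1 ⊄ {ExpiryDate} and Rel2 ⊄ {ExpiryDate}, so the split is lossy.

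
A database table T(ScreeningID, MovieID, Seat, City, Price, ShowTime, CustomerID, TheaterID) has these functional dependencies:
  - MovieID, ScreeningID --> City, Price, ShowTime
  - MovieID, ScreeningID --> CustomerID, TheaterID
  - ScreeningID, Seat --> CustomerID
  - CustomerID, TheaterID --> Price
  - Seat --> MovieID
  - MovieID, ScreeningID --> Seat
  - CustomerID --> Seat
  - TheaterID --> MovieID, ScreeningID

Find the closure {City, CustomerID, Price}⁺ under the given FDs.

{City, CustomerID, MovieID, Price, Seat}

Start with {City, CustomerID, Price}.
CustomerID --> Seat applies; add {Seat} → now {City, CustomerID, Price, Seat}.
Seat --> MovieID applies; add {MovieID} → now {City, CustomerID, MovieID, Price, Seat}.
No further FD applies.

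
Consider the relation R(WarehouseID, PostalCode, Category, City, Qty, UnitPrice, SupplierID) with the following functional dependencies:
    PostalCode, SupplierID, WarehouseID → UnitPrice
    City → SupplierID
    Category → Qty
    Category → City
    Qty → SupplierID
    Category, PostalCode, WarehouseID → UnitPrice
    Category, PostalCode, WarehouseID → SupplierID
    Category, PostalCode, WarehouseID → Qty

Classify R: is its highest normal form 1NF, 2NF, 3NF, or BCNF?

Candidate key: {Category, PostalCode, WarehouseID}. Prime attributes: {Category, PostalCode, WarehouseID}.
PostalCode, SupplierID, WarehouseID → UnitPrice: {PostalCode, SupplierID, WarehouseID}⁺ = {PostalCode, SupplierID, UnitPrice, WarehouseID}, which is not all of the attributes, so the left side is not a superkey — BCNF is violated.
Because {UnitPrice} is non-prime and the left side of PostalCode, SupplierID, WarehouseID → UnitPrice is not a superkey, the relation is not in 3NF.
{Category} is a proper subset of the key {Category, PostalCode, WarehouseID}, and {Category}⁺ contains the non-prime attributes {City, Qty, SupplierID} — a partial dependency, so 2NF is violated.

1NF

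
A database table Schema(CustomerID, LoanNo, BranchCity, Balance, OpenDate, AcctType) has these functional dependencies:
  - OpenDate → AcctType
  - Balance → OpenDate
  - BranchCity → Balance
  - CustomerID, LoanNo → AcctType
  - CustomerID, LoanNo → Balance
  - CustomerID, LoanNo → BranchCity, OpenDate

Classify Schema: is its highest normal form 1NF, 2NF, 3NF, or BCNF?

Candidate key: {CustomerID, LoanNo}. Prime attributes: {CustomerID, LoanNo}.
OpenDate → AcctType: {OpenDate}⁺ = {AcctType, OpenDate}, which is not all of the attributes, so the left side is not a superkey — BCNF is violated.
Because {AcctType} is non-prime and the left side of OpenDate → AcctType is not a superkey, the relation is not in 3NF.
No non-prime attribute depends on a proper subset of any candidate key, so 2NF holds.

2NF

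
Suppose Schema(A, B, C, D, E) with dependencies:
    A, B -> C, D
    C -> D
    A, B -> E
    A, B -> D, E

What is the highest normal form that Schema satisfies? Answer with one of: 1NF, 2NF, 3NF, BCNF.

Candidate key: {A, B}. Prime attributes: {A, B}.
For C -> D we have {C}⁺ = {C, D}; {C} is not a superkey, so BCNF fails.
Because {D} is non-prime and the left side of C -> D is not a superkey, the relation is not in 3NF.
No non-prime attribute depends on a proper subset of any candidate key, so 2NF holds.

2NF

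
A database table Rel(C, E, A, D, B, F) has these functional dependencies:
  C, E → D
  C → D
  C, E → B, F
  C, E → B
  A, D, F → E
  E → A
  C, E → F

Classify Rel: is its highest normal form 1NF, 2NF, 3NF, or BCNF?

Candidate keys: {A, C, F}, {C, E}. Prime attributes: {A, C, E, F}.
C → D breaks BCNF: {C}⁺ = {C, D}, so {C} is not a superkey.
Because {D} is non-prime and the left side of C → D is not a superkey, the relation is not in 3NF.
Since {C} ⊂ {C, E} and {C}⁺ ⊇ {D} with {D} non-prime, there is a partial dependency; 2NF fails.

1NF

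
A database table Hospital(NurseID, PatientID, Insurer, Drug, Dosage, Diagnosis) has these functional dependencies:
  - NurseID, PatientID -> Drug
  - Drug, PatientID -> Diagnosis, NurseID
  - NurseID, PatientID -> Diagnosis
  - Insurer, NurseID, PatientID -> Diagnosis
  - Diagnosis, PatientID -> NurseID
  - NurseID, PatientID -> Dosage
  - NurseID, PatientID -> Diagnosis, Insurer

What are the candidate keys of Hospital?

{Diagnosis, PatientID}, {Drug, PatientID}, {NurseID, PatientID}

Attributes never on any right-hand side: {PatientID} — every candidate key must contain it.
{Diagnosis, PatientID}⁺ = {Diagnosis, Dosage, Drug, Insurer, NurseID, PatientID}, which is every attribute, so {Diagnosis, PatientID} is a candidate key.
{Drug, PatientID}⁺ = {Diagnosis, Dosage, Drug, Insurer, NurseID, PatientID}, which is every attribute, so {Drug, PatientID} is a candidate key.
{NurseID, PatientID}⁺ = {Diagnosis, Dosage, Drug, Insurer, NurseID, PatientID}, which is every attribute, so {NurseID, PatientID} is a candidate key.
These are minimal and exhaustive — every other superkey contains one of them.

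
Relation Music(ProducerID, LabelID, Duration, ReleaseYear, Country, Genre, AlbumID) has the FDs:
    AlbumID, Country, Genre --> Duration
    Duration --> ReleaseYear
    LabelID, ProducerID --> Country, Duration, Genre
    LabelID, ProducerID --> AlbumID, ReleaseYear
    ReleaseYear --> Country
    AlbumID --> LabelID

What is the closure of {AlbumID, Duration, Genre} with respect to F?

{AlbumID, Country, Duration, Genre, LabelID, ReleaseYear}

Start with {AlbumID, Duration, Genre}.
Duration --> ReleaseYear applies; add {ReleaseYear} → now {AlbumID, Duration, Genre, ReleaseYear}.
ReleaseYear --> Country applies; add {Country} → now {AlbumID, Country, Duration, Genre, ReleaseYear}.
AlbumID --> LabelID applies; add {LabelID} → now {AlbumID, Country, Duration, Genre, LabelID, ReleaseYear}.
No further FD applies.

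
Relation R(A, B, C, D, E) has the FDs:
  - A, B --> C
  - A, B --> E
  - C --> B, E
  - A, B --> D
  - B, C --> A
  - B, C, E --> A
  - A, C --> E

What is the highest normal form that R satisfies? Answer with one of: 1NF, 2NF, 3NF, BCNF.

Candidate keys: {A, B}, {C}. Prime attributes: {A, B, C}.
Each dependency's left side is a superkey — BCNF holds.

BCNF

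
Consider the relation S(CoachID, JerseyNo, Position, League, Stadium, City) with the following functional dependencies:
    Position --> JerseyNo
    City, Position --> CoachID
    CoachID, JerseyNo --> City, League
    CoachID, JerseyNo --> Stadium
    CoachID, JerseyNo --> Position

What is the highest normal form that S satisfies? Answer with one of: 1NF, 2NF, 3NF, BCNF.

Candidate keys: {City, Position}, {CoachID, JerseyNo}, {CoachID, Position}. Prime attributes: {City, CoachID, JerseyNo, Position}.
For Position --> JerseyNo we have {Position}⁺ = {JerseyNo, Position}; {Position} is not a superkey, so BCNF fails.
But every attribute on its right side ({JerseyNo}) is prime, and the same holds for every other non-superkey FD, so 3NF still holds.

3NF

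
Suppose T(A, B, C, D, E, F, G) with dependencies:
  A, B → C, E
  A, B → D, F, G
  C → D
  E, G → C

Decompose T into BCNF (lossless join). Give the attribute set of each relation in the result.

{A, B, E, F, G}; {C, D}; {C, E, G}

Candidate key of the original relation: {A, B}.
In {A, B, C, D, E, F, G}, {C} is not a superkey ({C}⁺ restricted to this set is {C, D}), so split on C → D into {C, D} and {A, B, C, E, F, G}.
{C, D} is in BCNF.
In {A, B, C, E, F, G}, {E, G} is not a superkey ({E, G}⁺ restricted to this set is {C, E, G}), so split on E, G → C into {C, E, G} and {A, B, E, F, G}.
{C, E, G} is in BCNF.
{A, B, E, F, G} is in BCNF.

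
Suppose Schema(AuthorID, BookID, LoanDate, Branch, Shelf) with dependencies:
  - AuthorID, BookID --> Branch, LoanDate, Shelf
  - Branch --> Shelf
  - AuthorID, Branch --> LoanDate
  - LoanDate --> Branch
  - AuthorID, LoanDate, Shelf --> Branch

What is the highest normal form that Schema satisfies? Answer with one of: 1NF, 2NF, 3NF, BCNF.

2NF

Candidate key: {AuthorID, BookID}. Prime attributes: {AuthorID, BookID}.
Branch --> Shelf: {Branch}⁺ = {Branch, Shelf}, which is not all of the attributes, so the left side is not a superkey — BCNF is violated.
Branch --> Shelf has non-prime {Shelf} on the right and a non-superkey on the left, so 3NF fails.
Checking every proper subset of each key, none determines a non-prime attribute — 2NF is satisfied.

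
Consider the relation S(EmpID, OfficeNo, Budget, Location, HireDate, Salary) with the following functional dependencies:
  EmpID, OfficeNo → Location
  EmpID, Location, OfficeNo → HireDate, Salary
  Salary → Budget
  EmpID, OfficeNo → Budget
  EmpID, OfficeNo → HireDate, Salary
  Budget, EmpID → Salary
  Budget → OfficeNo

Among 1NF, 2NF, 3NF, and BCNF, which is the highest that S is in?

3NF

Candidate keys: {Budget, EmpID}, {EmpID, OfficeNo}, {EmpID, Salary}. Prime attributes: {Budget, EmpID, OfficeNo, Salary}.
For Salary → Budget we have {Salary}⁺ = {Budget, OfficeNo, Salary}; {Salary} is not a superkey, so BCNF fails.
But every attribute on its right side ({Budget}) is prime, and the same holds for every other non-superkey FD, so 3NF still holds.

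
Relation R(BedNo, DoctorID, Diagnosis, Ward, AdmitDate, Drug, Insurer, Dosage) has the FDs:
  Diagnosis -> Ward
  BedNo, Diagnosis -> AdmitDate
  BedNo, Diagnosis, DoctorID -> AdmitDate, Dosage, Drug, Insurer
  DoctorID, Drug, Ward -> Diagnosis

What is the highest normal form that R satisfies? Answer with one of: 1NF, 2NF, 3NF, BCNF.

1NF

Candidate keys: {BedNo, Diagnosis, DoctorID}, {BedNo, DoctorID, Drug, Ward}. Prime attributes: {BedNo, Diagnosis, DoctorID, Drug, Ward}.
Diagnosis -> Ward: {Diagnosis}⁺ = {Diagnosis, Ward}, which is not all of the attributes, so the left side is not a superkey — BCNF is violated.
BedNo, Diagnosis -> AdmitDate has non-prime {AdmitDate} on the right and a non-superkey on the left, so 3NF fails.
Since {BedNo, Diagnosis} ⊂ {BedNo, Diagnosis, DoctorID} and {BedNo, Diagnosis}⁺ ⊇ {AdmitDate} with {AdmitDate} non-prime, there is a partial dependency; 2NF fails.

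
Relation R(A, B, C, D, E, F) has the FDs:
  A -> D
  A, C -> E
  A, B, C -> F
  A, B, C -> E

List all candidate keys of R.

{A, B, C}

Attributes never on any right-hand side: {A, B, C} — every candidate key must contain all of them.
{A, B, C}⁺ = {A, B, C, D, E, F} — all of the relation — so {A, B, C} is a candidate key.
Every other attribute set either contains this one or has a smaller closure.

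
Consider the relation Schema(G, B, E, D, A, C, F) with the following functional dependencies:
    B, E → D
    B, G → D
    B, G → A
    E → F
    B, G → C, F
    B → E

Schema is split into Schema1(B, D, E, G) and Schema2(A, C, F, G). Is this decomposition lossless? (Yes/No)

No

The shared attributes are {G} and {G}⁺ = {G}.
Schema1 ⊄ {G} and Schema2 ⊄ {G}, so the split is lossy.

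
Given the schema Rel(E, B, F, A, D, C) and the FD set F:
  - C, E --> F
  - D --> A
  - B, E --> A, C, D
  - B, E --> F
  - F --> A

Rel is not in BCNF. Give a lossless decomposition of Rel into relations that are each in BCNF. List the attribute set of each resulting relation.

{A, F}; {B, C, D, E}; {C, E, F}

Candidate key of the original relation: {B, E}.
In {A, B, C, D, E, F}, {C, E} is not a superkey ({C, E}⁺ restricted to this set is {A, C, E, F}), so split on C, E --> A, F into {A, C, E, F} and {B, C, D, E}.
In {A, C, E, F}, {F} is not a superkey ({F}⁺ restricted to this set is {A, F}), so split on F --> A into {A, F} and {C, E, F}.
{A, F}: every determinant is a superkey — BCNF.
{C, E, F}: every determinant is a superkey — BCNF.
{B, C, D, E}: every determinant is a superkey — BCNF.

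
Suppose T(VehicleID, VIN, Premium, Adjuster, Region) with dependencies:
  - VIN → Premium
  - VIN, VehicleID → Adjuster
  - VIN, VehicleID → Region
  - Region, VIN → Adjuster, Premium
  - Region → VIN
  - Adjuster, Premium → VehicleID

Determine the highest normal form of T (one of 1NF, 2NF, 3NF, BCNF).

Candidate keys: {Adjuster, VIN}, {Region}, {VIN, VehicleID}. Prime attributes: {Adjuster, Region, VIN, VehicleID}.
VIN → Premium breaks BCNF: {VIN}⁺ = {Premium, VIN}, so {VIN} is not a superkey.
Because {Premium} is non-prime and the left side of VIN → Premium is not a superkey, the relation is not in 3NF.
Since {VIN} ⊂ {Adjuster, VIN} and {VIN}⁺ ⊇ {Premium} with {Premium} non-prime, there is a partial dependency; 2NF fails.

1NF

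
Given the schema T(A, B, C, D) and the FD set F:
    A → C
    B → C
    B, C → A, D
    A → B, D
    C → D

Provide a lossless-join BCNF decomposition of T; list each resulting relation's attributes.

Candidate keys of the original relation: {A}, {B}.
In {A, B, C, D}, {C} is not a superkey ({C}⁺ restricted to this set is {C, D}), so split on C → D into {C, D} and {A, B, C}.
{C, D}: every determinant is a superkey — BCNF.
{A, B, C}: every determinant is a superkey — BCNF.

{A, B, C}; {C, D}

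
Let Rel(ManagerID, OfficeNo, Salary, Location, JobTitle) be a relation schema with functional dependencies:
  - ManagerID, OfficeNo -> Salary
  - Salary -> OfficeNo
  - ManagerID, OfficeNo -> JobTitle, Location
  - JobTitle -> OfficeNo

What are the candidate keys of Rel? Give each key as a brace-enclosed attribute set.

No FD produces {ManagerID}, so it must be in every candidate key.
{JobTitle, ManagerID}⁺ = {JobTitle, Location, ManagerID, OfficeNo, Salary}, which is every attribute, so {JobTitle, ManagerID} is a candidate key.
{ManagerID, OfficeNo}⁺ = {JobTitle, Location, ManagerID, OfficeNo, Salary}, which is every attribute, so {ManagerID, OfficeNo} is a candidate key.
{ManagerID, Salary}⁺ = {JobTitle, Location, ManagerID, OfficeNo, Salary}, which is every attribute, so {ManagerID, Salary} is a candidate key.
No proper subset of any of these is a key, and no other minimal superkey exists.

{JobTitle, ManagerID}, {ManagerID, OfficeNo}, {ManagerID, Salary}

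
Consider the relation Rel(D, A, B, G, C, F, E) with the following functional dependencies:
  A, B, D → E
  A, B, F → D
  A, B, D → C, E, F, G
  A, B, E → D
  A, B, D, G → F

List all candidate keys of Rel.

{A, B, D}, {A, B, E}, {A, B, F}

No FD produces {A, B}, so they must be in every candidate key.
Closure of {A, B, D} is {A, B, C, D, E, F, G}, the whole schema; {A, B, D} is a candidate key.
Closure of {A, B, E} is {A, B, C, D, E, F, G}, the whole schema; {A, B, E} is a candidate key.
Closure of {A, B, F} is {A, B, C, D, E, F, G}, the whole schema; {A, B, F} is a candidate key.
Any other superkey properly contains one of these, so there are no further candidate keys.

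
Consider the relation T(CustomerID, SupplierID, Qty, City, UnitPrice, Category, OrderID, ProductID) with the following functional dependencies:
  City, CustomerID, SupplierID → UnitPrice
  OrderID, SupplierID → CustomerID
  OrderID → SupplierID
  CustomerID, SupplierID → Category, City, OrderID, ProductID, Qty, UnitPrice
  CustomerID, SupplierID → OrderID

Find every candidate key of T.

{OrderID}⁺ = {Category, City, CustomerID, OrderID, ProductID, Qty, SupplierID, UnitPrice}, which is every attribute, so {OrderID} is a candidate key.
{CustomerID, SupplierID}⁺ = {Category, City, CustomerID, OrderID, ProductID, Qty, SupplierID, UnitPrice}, which is every attribute, so {CustomerID, SupplierID} is a candidate key.
These are minimal and exhaustive — every other superkey contains one of them.

{CustomerID, SupplierID}, {OrderID}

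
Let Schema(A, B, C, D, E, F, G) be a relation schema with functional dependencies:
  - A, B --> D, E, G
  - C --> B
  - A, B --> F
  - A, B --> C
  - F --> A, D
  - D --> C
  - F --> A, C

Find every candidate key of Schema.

{F}⁺ = {A, B, C, D, E, F, G} — all of the relation — so {F} is a candidate key.
{A, B}⁺ = {A, B, C, D, E, F, G} — all of the relation — so {A, B} is a candidate key.
{A, C}⁺ = {A, B, C, D, E, F, G} — all of the relation — so {A, C} is a candidate key.
{A, D}⁺ = {A, B, C, D, E, F, G} — all of the relation — so {A, D} is a candidate key.
No proper subset of any of these is a key, and no other minimal superkey exists.

{A, B}, {A, C}, {A, D}, {F}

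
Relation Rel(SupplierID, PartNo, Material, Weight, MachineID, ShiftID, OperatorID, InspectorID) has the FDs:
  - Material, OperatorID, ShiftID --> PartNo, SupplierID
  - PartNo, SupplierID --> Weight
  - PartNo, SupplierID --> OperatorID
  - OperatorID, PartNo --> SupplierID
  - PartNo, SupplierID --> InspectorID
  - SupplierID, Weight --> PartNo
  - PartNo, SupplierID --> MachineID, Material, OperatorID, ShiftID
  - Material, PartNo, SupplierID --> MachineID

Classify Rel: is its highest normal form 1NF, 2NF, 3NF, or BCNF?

BCNF

Candidate keys: {Material, OperatorID, ShiftID}, {OperatorID, PartNo}, {PartNo, SupplierID}, {SupplierID, Weight}. Prime attributes: {Material, OperatorID, PartNo, ShiftID, SupplierID, Weight}.
Every FD has a superkey on the left, so the relation is in BCNF.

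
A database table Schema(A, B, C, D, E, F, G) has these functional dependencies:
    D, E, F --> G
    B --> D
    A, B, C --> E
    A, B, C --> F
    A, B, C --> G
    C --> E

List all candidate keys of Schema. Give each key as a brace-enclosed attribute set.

{A, B, C} never appear on the right of any FD, so every key must include all of them.
{A, B, C}⁺ = {A, B, C, D, E, F, G}, which is every attribute, so {A, B, C} is a candidate key.
No other minimal set has full closure, so this is the only candidate key.

{A, B, C}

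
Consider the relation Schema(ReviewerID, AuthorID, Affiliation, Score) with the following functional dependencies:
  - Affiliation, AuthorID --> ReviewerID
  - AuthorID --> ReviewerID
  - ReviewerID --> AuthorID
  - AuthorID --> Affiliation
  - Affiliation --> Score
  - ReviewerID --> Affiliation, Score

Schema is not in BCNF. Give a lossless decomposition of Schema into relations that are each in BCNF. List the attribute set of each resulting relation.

{Affiliation, AuthorID, ReviewerID}; {Affiliation, Score}

Candidate keys of the original relation: {AuthorID}, {ReviewerID}.
In {Affiliation, AuthorID, ReviewerID, Score}, {Affiliation} is not a superkey ({Affiliation}⁺ restricted to this set is {Affiliation, Score}), so split on Affiliation --> Score into {Affiliation, Score} and {Affiliation, AuthorID, ReviewerID}.
{Affiliation, Score} is in BCNF.
{Affiliation, AuthorID, ReviewerID} is in BCNF.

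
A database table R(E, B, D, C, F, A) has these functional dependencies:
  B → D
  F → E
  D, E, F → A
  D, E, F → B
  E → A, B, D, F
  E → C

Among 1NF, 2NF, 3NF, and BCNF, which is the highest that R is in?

Candidate keys: {E}, {F}. Prime attributes: {E, F}.
B → D breaks BCNF: {B}⁺ = {B, D}, so {B} is not a superkey.
Because {D} is non-prime and the left side of B → D is not a superkey, the relation is not in 3NF.
Every candidate key is a single attribute, so no partial dependency is possible; 2NF holds.

2NF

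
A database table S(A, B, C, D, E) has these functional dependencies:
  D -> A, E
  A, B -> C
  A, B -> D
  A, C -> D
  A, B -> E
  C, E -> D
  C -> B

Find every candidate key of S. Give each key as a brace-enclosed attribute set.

{A, B}, {A, C}, {B, D}, {C, D}, {C, E}

{A, B}⁺ = {A, B, C, D, E}, which is every attribute, so {A, B} is a candidate key.
{A, C}⁺ = {A, B, C, D, E}, which is every attribute, so {A, C} is a candidate key.
{B, D}⁺ = {A, B, C, D, E}, which is every attribute, so {B, D} is a candidate key.
{C, D}⁺ = {A, B, C, D, E}, which is every attribute, so {C, D} is a candidate key.
{C, E}⁺ = {A, B, C, D, E}, which is every attribute, so {C, E} is a candidate key.
Any other superkey properly contains one of these, so there are no further candidate keys.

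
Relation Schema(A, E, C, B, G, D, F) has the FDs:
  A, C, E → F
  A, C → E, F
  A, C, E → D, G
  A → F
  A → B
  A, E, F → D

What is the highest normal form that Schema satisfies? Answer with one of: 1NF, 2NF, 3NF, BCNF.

Candidate key: {A, C}. Prime attributes: {A, C}.
For A → F we have {A}⁺ = {A, B, F}; {A} is not a superkey, so BCNF fails.
Because {F} is non-prime and the left side of A → F is not a superkey, the relation is not in 3NF.
{A} is a proper subset of the key {A, C}, and {A}⁺ contains the non-prime attributes {B, F} — a partial dependency, so 2NF is violated.

1NF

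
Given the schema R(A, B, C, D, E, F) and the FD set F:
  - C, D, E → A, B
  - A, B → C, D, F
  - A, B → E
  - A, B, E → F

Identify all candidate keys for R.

Closure of {A, B} is {A, B, C, D, E, F}, the whole schema; {A, B} is a candidate key.
Closure of {C, D, E} is {A, B, C, D, E, F}, the whole schema; {C, D, E} is a candidate key.
These are minimal and exhaustive — every other superkey contains one of them.

{A, B}, {C, D, E}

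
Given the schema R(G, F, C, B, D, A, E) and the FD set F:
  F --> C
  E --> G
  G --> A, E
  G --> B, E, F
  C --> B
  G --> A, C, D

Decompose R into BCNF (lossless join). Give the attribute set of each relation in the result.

Candidate keys of the original relation: {E}, {G}.
{A, B, C, D, E, F, G}: {F} determines {B, C, F} here but is not a superkey — split on F --> B, C, giving {B, C, F} and {A, D, E, F, G}.
{B, C, F}: {C} determines {B, C} here but is not a superkey — split on C --> B, giving {B, C} and {C, F}.
{B, C} is in BCNF.
{C, F} is in BCNF.
{A, D, E, F, G} is in BCNF.

{A, D, E, F, G}; {B, C}; {C, F}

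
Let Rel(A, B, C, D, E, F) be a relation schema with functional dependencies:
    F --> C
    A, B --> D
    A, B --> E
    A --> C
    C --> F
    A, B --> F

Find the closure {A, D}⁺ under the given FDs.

{A, C, D, F}

Start with {A, D}.
A --> C applies; add {C} → now {A, C, D}.
C --> F applies; add {F} → now {A, C, D, F}.
No further FD applies.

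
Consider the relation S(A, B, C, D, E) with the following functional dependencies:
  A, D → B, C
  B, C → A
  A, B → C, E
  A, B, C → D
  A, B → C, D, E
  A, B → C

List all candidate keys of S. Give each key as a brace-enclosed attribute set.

{A, B}⁺ = {A, B, C, D, E} — all of the relation — so {A, B} is a candidate key.
{A, D}⁺ = {A, B, C, D, E} — all of the relation — so {A, D} is a candidate key.
{B, C}⁺ = {A, B, C, D, E} — all of the relation — so {B, C} is a candidate key.
Any other superkey properly contains one of these, so there are no further candidate keys.

{A, B}, {A, D}, {B, C}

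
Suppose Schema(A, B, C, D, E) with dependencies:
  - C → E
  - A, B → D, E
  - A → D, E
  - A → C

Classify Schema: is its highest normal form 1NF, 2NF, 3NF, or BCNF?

Candidate key: {A, B}. Prime attributes: {A, B}.
For C → E we have {C}⁺ = {C, E}; {C} is not a superkey, so BCNF fails.
Because {E} is non-prime and the left side of C → E is not a superkey, the relation is not in 3NF.
Since {A} ⊂ {A, B} and {A}⁺ ⊇ {C, D, E} with {C, D, E} non-prime, there is a partial dependency; 2NF fails.

1NF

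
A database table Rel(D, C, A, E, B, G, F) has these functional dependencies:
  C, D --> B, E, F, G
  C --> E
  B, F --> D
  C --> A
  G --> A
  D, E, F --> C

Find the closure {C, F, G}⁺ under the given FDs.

{A, C, E, F, G}

Start with {C, F, G}.
C --> E applies; add {E} → now {C, E, F, G}.
C --> A applies; add {A} → now {A, C, E, F, G}.
No further FD applies.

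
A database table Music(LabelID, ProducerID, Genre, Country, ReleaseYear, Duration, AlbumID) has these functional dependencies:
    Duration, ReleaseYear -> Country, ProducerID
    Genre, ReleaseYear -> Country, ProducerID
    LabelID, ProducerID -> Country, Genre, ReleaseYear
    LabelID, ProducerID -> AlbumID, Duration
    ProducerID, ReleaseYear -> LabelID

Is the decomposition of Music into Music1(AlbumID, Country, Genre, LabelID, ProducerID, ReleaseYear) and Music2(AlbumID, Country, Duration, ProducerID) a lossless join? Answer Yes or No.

Music1 ∩ Music2 = {AlbumID, Country, ProducerID}; its closure under F is {AlbumID, Country, ProducerID}.
The closure covers neither Music1 nor Music2 entirely; the join is not lossless.

No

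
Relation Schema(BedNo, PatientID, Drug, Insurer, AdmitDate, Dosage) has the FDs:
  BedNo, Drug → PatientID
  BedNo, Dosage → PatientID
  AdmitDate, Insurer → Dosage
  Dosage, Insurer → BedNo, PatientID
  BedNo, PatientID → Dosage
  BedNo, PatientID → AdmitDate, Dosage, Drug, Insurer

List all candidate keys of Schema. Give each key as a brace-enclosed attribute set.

{AdmitDate, Insurer}⁺ = {AdmitDate, BedNo, Dosage, Drug, Insurer, PatientID} — all of the relation — so {AdmitDate, Insurer} is a candidate key.
{BedNo, Dosage}⁺ = {AdmitDate, BedNo, Dosage, Drug, Insurer, PatientID} — all of the relation — so {BedNo, Dosage} is a candidate key.
{BedNo, Drug}⁺ = {AdmitDate, BedNo, Dosage, Drug, Insurer, PatientID} — all of the relation — so {BedNo, Drug} is a candidate key.
{BedNo, PatientID}⁺ = {AdmitDate, BedNo, Dosage, Drug, Insurer, PatientID} — all of the relation — so {BedNo, PatientID} is a candidate key.
{Dosage, Insurer}⁺ = {AdmitDate, BedNo, Dosage, Drug, Insurer, PatientID} — all of the relation — so {Dosage, Insurer} is a candidate key.
Any other superkey properly contains one of these, so there are no further candidate keys.

{AdmitDate, Insurer}, {BedNo, Dosage}, {BedNo, Drug}, {BedNo, PatientID}, {Dosage, Insurer}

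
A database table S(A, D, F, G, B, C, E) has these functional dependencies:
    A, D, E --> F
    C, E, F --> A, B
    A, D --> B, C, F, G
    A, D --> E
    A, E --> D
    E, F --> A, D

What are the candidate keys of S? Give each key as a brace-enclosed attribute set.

{A, D}, {A, E}, {E, F}

Closure of {A, D} is {A, B, C, D, E, F, G}, the whole schema; {A, D} is a candidate key.
Closure of {A, E} is {A, B, C, D, E, F, G}, the whole schema; {A, E} is a candidate key.
Closure of {E, F} is {A, B, C, D, E, F, G}, the whole schema; {E, F} is a candidate key.
No proper subset of any of these is a key, and no other minimal superkey exists.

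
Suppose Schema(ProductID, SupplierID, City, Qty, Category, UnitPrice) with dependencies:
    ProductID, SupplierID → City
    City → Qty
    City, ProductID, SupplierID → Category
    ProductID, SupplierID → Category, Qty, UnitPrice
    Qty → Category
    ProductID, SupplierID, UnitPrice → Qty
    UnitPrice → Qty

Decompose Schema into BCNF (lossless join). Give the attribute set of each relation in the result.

Candidate key of the original relation: {ProductID, SupplierID}.
{Category, City, ProductID, Qty, SupplierID, UnitPrice}: {City} determines {Category, City, Qty} here but is not a superkey — split on City → Category, Qty, giving {Category, City, Qty} and {City, ProductID, SupplierID, UnitPrice}.
{Category, City, Qty}: {Qty} determines {Category, Qty} here but is not a superkey — split on Qty → Category, giving {Category, Qty} and {City, Qty}.
{Category, Qty}: every determinant is a superkey — BCNF.
{City, Qty}: every determinant is a superkey — BCNF.
{City, ProductID, SupplierID, UnitPrice}: every determinant is a superkey — BCNF.

{Category, Qty}; {City, ProductID, SupplierID, UnitPrice}; {City, Qty}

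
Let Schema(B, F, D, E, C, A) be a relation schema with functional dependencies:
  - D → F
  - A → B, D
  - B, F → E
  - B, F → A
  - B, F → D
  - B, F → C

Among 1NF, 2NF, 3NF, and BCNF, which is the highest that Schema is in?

3NF

Candidate keys: {A}, {B, D}, {B, F}. Prime attributes: {A, B, D, F}.
For D → F we have {D}⁺ = {D, F}; {D} is not a superkey, so BCNF fails.
Since {F} ⊆ prime attributes and every other non-superkey FD also has a prime right side, the schema is in 3NF.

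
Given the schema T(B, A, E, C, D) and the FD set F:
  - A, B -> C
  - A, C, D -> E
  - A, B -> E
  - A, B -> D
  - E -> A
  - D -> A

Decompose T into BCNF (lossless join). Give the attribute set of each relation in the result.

{A, D}; {A, E}; {B, C, D}; {C, D, E}

Candidate keys of the original relation: {A, B}, {B, D}, {B, E}.
{A, B, C, D, E}: {A, C, D} determines {A, C, D, E} here but is not a superkey — split on A, C, D -> E, giving {A, C, D, E} and {A, B, C, D}.
{A, C, D, E}: {E} determines {A, E} here but is not a superkey — split on E -> A, giving {A, E} and {C, D, E}.
{A, E} is in BCNF.
{C, D, E} is in BCNF.
{A, B, C, D}: {D} determines {A, D} here but is not a superkey — split on D -> A, giving {A, D} and {B, C, D}.
{A, D} is in BCNF.
{B, C, D} is in BCNF.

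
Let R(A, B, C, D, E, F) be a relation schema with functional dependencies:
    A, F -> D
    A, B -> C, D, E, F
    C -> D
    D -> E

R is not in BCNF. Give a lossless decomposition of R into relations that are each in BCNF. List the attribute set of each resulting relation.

{A, B, C, F}; {A, D, F}; {D, E}

Candidate key of the original relation: {A, B}.
Within {A, B, C, D, E, F}: {A, F}⁺ ∩ {A, B, C, D, E, F} = {A, D, E, F}, not the whole set, so A, F -> D, E violates BCNF; decompose into {A, D, E, F} and {A, B, C, F}.
Within {A, D, E, F}: {D}⁺ ∩ {A, D, E, F} = {D, E}, not the whole set, so D -> E violates BCNF; decompose into {D, E} and {A, D, F}.
{D, E} is in BCNF.
{A, D, F} is in BCNF.
{A, B, C, F} is in BCNF.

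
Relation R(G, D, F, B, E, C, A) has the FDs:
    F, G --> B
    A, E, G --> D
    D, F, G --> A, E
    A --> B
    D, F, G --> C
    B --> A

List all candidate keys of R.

{D, F, G}, {E, F, G}

{F, G} never appear on the right of any FD, so every key must include all of them.
{D, F, G}⁺ = {A, B, C, D, E, F, G}, which is every attribute, so {D, F, G} is a candidate key.
{E, F, G}⁺ = {A, B, C, D, E, F, G}, which is every attribute, so {E, F, G} is a candidate key.
These are minimal and exhaustive — every other superkey contains one of them.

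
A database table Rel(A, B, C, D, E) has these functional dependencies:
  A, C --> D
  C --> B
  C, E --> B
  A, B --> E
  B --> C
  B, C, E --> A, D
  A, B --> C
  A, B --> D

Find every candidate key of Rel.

{A, B}, {A, C}, {B, E}, {C, E}

{A, B} is a candidate key since {A, B}⁺ = {A, B, C, D, E} covers every attribute.
{A, C} is a candidate key since {A, C}⁺ = {A, B, C, D, E} covers every attribute.
{B, E} is a candidate key since {B, E}⁺ = {A, B, C, D, E} covers every attribute.
{C, E} is a candidate key since {C, E}⁺ = {A, B, C, D, E} covers every attribute.
No proper subset of any of these is a key, and no other minimal superkey exists.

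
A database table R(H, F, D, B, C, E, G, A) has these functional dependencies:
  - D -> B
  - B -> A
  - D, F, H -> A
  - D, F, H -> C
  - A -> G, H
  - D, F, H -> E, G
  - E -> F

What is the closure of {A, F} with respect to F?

{A, F, G, H}

Start with {A, F}.
A -> G, H applies; add {G, H} → now {A, F, G, H}.
No further FD applies.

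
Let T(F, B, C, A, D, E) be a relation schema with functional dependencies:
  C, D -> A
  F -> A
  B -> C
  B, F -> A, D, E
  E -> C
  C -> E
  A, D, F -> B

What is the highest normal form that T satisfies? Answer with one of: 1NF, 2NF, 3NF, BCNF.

Candidate keys: {B, F}, {D, F}. Prime attributes: {B, D, F}.
C, D -> A breaks BCNF: {C, D}⁺ = {A, C, D, E}, so {C, D} is not a superkey.
C, D -> A determines the non-prime attribute {A} from a non-superkey — 3NF is violated.
{B} is a proper subset of the key {B, F}, and {B}⁺ contains the non-prime attributes {C, E} — a partial dependency, so 2NF is violated.

1NF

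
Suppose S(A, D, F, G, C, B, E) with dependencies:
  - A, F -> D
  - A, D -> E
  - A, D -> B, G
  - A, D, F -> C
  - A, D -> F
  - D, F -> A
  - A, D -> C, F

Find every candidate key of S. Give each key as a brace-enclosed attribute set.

{A, D}, {A, F}, {D, F}

{A, D} is a candidate key since {A, D}⁺ = {A, B, C, D, E, F, G} covers every attribute.
{A, F} is a candidate key since {A, F}⁺ = {A, B, C, D, E, F, G} covers every attribute.
{D, F} is a candidate key since {D, F}⁺ = {A, B, C, D, E, F, G} covers every attribute.
These are minimal and exhaustive — every other superkey contains one of them.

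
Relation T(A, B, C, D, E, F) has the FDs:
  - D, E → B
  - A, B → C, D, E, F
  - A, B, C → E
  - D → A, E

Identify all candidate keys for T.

{A, B}, {D}

{D}⁺ = {A, B, C, D, E, F} — all of the relation — so {D} is a candidate key.
{A, B}⁺ = {A, B, C, D, E, F} — all of the relation — so {A, B} is a candidate key.
No proper subset of any of these is a key, and no other minimal superkey exists.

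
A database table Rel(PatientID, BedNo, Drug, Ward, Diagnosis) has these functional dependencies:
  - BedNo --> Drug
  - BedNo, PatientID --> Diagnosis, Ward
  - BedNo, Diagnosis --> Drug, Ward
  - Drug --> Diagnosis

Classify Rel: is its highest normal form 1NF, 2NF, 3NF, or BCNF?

1NF

Candidate key: {BedNo, PatientID}. Prime attributes: {BedNo, PatientID}.
For BedNo --> Drug we have {BedNo}⁺ = {BedNo, Diagnosis, Drug, Ward}; {BedNo} is not a superkey, so BCNF fails.
Because {Drug} is non-prime and the left side of BedNo --> Drug is not a superkey, the relation is not in 3NF.
The proper key subset {BedNo} of {BedNo, PatientID} determines non-prime {Diagnosis, Drug, Ward}, so the relation is not even in 2NF.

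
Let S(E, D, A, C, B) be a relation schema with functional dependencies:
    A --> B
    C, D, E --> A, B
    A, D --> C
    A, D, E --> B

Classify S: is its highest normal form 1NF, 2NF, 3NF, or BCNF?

1NF

Candidate keys: {A, D, E}, {C, D, E}. Prime attributes: {A, C, D, E}.
A --> B: {A}⁺ = {A, B}, which is not all of the attributes, so the left side is not a superkey — BCNF is violated.
A --> B has non-prime {B} on the right and a non-superkey on the left, so 3NF fails.
{A} is a proper subset of the key {A, D, E}, and {A}⁺ contains the non-prime attribute {B} — a partial dependency, so 2NF is violated.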